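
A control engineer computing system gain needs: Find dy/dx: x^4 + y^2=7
Differentiate: 4x^3+2y·(dy/dx)=0
dy/dx=-4x^3/(2y)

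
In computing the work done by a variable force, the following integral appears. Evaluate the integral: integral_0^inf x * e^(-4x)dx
This is a Gamma integral. Substitute u=4x (du=4 dx):
integral_0^inf x * e^(-4x) dx=(1/4^2) integral_0^inf u^1 * e^(-u) du
=Gamma(2)/4^2=1!/4^2=1/16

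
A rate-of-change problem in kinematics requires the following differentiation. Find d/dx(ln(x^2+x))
Chain rule: d/dx[ln(u)]=u'/u where u=x^2 + x
u'=2x + 1

Answer: (2x + 1)/(x^2 + x)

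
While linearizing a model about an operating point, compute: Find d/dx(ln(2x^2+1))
Chain rule: d/dx[ln(u)]=u'/u where u=2x^2 + 1
u'=4x

Answer: (4x)/(2x^2 + 1)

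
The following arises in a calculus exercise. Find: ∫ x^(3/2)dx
Power rule: ∫ x^(3/2) dx = x^(5/2)/(5/2)+C

Answer: (2/5)·x^(5/2)+C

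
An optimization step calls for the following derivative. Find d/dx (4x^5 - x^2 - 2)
Power rule: d/dx(ax^n)=n·a·x^(n-1)
Term by term: 20·x^4-2·x

Answer: 20x^4-2x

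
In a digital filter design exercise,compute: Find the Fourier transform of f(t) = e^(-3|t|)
Using the standard pair: F{e^(-a|t|)}=2a/(a^2+omega^2)
With a=3: F(omega)=6/(9+omega^2)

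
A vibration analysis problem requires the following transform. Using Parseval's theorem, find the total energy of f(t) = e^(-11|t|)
Parseval's theorem: E = integral |f(t)|^2 dt = (1/2pi) integral |F(omega)|^2 domega
E = integral_{-inf}^{inf} e^(-22|t|) dt = 2 * integral_0^inf e^(-22t) dt = 2/(2 * 11) = 1/11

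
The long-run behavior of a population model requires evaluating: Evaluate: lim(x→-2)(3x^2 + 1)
Polynomial is continuous, so substitute x = -2:
3·(-2)^2+1 = 13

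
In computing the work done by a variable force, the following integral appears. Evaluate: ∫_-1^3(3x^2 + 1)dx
Step 1: Find antiderivative F(x) = x^3+x
Step 2: F(3) - F(-1) = 30 - (-2) = 32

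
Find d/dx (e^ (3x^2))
Chain rule: d/dx[e^u] = e^u · u' where u = 3x^2
u' = 6x

Answer: 6x·e^(3x^2)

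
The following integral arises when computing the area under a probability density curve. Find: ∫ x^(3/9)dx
Power rule: ∫ x^(1/3) dx = x^(4/3)/(4/3)+C

Answer: (3/4)·x^(4/3)+C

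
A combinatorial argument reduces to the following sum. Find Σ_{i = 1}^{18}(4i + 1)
= 4·Σ i + 1·18 = 4·171 + 18 = 702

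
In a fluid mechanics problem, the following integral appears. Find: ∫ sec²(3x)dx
Since d/dx[tan(3x)] = 3sec²(3x), integral = tan(3x)/3 + C

Answer: (1/3)tan(3x) + C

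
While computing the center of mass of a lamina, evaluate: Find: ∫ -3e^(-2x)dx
Since d/dx[e^(-2x)]=-2e^(-2x), we get 3/2 e^(-2x)+C

Answer: (3/2)e^(-2x)+C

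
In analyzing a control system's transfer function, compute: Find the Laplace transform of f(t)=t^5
L{t^n} = n!/s^(n+1)
L{t^5} = 5!/s^6 = 120/s^6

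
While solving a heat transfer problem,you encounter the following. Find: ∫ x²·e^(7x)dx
Integration by parts twice:
First: u = x², dv = e^(7x) dx => x²e^(7x)/7 - (2/7)∫ xe^(7x) dx
Second (∫ xe^(7x) dx): xe^(7x)/7 - e^(7x)/49
Combining: e^(7x)(x²/7-2x/49+2/343)+C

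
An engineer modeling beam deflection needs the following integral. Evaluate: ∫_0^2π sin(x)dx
Antiderivative: -cos(x)
Evaluate at bounds: [-cos(1·2π)/1] - [-cos(1·0)/1]
= (-(1)+(1))/1 = 0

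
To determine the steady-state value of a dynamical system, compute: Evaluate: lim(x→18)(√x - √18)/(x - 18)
Multiply by conjugate (√x+√18)/(√x+√18):
=(x - 18)/((x - 18)(√x+√18))=1/(√x+√18)
As x → 18: 1/(2√18)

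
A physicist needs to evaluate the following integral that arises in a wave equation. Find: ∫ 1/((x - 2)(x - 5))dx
Partial fractions: 1/((x-2)(x-5)) = A/(x-2)+B/(x-5)
A = -1/3, B = 1/3
∫ [-1/3· 1/(x-2)+1/3· 1/(x-5)] dx
= (1/3)[ln|x-5| - ln|x-2|]+C

Answer: (1/3)·ln|(x-5)/(x-2)|+C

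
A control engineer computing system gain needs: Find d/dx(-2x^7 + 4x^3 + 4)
Power rule: d/dx(ax^n) = n·a·x^(n-1)
Term by term: -14·x^6 + 12·x^2

Answer: -14x^6 + 12x^2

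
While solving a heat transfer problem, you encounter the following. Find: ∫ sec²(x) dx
Since d/dx[tan(x)] = sec²(x), integral = tan(x) + C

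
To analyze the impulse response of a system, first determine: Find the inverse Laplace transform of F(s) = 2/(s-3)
L^(-1){2/(s-a)}=c·e^(at)
Here a=3, c=2

Answer: 2e^(3t)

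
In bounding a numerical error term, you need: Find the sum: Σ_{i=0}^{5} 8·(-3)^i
Geometric series: S=a(1 - r^n)/(1 - r)
a=8, r=-3, n=6
S=8(1-729)/4=-1456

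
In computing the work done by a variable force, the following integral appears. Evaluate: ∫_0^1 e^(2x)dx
Antiderivative: (1/2)e^(2x)
Evaluate: (1/2)(e^2-1)

Answer: (e^2-1)/2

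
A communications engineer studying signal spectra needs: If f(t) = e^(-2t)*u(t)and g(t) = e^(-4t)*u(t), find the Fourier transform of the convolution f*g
By the convolution theorem: F{f * g}=F(omega) * G(omega)
F(omega)=1/(2+j * omega), G(omega)=1/(4+j * omega)
F{f * g}=1/((2+j * omega)(4+j * omega))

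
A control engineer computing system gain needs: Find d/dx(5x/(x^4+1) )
Quotient rule: (f/g)'=(f'g - fg')/g²
f=5x, f'=5
g=x^4+1, g'=4x^3

Answer: (5·(x^4+1)-20x^4)/(x^4+1)²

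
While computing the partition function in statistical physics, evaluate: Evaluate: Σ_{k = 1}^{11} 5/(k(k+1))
Partial fractions: 5/(k(k + 1)) = 5/k - 5/(k + 1)
Telescoping sum: 5(1 - 1/12) = 5·11/12

Answer: 55/12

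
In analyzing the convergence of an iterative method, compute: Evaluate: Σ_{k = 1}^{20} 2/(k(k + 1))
Partial fractions: 2/(k(k+1))=2/k - 2/(k+1)
Telescoping sum: 2(1-1/21)=2·20/21

Answer: 40/21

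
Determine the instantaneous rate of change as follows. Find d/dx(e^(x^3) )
Chain rule: d/dx[e^u] = e^u · u' where u = x^3
u' = 3x^2

Answer: 3x^2·e^(x^3)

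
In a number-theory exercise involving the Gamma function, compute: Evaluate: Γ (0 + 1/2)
Γ(1/2)=√π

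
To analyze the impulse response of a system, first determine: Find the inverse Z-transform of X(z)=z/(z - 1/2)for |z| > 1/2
Standard pair: z/(z-a) <-> a^n*u[n] for causal signals
With a = 1/2: x[n] = (1/2)^n*u[n]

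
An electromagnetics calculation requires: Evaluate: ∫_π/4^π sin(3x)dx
Antiderivative: -cos(3x)/3
Evaluate at bounds: [-cos(3·π)/3] - [-cos(3·π/4)/3]
= (-(-1) + (-√2/2))/3 = 1/3 - √2/6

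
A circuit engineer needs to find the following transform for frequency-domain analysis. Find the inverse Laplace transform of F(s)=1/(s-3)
L^(-1){1/(s-a)} = c·e^(at)
Here a = 3, c = 1

Answer: e^(3t)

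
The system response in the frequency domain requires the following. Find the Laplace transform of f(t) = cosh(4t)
L{cosh(at)} = s/(s²-a²)
L{cosh(4t)} = s/(s²-16)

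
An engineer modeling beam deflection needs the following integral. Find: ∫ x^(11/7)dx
Power rule: ∫ x^(11/7) dx=x^(18/7)/(18/7) + C

Answer: (7/18)·x^(18/7) + C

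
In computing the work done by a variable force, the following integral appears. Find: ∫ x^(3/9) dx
Power rule: ∫ x^(1/3) dx = x^(4/3)/(4/3)+C

Answer: (3/4)·x^(4/3)+C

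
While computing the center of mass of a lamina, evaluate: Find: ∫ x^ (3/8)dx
Power rule: ∫ x^(3/8) dx=x^(11/8)/(11/8) + C

Answer: (8/11)·x^(11/8) + C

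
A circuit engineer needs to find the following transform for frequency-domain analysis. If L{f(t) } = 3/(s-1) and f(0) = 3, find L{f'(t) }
L{f'(t)}=s·F(s) - f(0)=3s/(s-1) - 3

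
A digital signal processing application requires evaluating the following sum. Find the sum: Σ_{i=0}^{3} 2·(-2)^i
Geometric series: S = a(1 - r^n)/(1 - r)
a = 2, r = -2, n = 4
S = 2(1-16)/3 = -10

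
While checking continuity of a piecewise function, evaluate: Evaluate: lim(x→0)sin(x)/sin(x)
sin(u) ≈ u for small u:
sin(x)/sin(x) ≈ x/(x) = 1/1

Answer: 1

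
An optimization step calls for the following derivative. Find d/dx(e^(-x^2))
Chain rule: d/dx[e^u] = e^u · u' where u = -x^2
u' = -2x

Answer: -2x·e^(-x^2)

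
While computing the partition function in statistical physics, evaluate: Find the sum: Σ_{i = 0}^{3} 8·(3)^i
Geometric series: S=a(1 - r^n)/(1 - r)
a=8, r=3, n=4
S=8(1 - 81)/-2=320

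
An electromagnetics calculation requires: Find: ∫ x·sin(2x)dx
By parts: u = x, dv = sin(2x) dx
du = dx, v = -cos(2x)/2
= -x·cos(2x)/2+sin(2x)/2²+C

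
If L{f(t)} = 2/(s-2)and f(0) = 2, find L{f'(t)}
L{f'(t)} = s·F(s) - f(0) = 2s/(s-2)-2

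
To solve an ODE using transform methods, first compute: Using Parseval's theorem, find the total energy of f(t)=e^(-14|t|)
Parseval's theorem: E=integral |f(t)|^2 dt=(1/2pi) integral |F(omega)|^2 domega
E=integral_{-inf}^{inf} e^(-28|t|) dt=2*integral_0^inf e^(-28t) dt=2/(2*14)=1/14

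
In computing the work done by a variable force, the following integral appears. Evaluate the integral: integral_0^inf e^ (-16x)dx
integral_0^inf e^(-16x) dx=[-1/16 * e^(-16x)]_0^inf
=0 - (-1/16)=1/16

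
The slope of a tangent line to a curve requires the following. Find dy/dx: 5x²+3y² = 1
Differentiate: 10x+6y·(dy/dx)=0
dy/dx=-10x/(6y)=-(5/3)·(x/y)

Answer: dy/dx=-(5/3)·(x/y)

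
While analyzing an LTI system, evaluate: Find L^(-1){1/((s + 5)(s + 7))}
Partial fractions: 1/((s + 5)(s + 7))=A/(s + 5) + B/(s + 7)
Cover-up: A=1/(s + 7)|_{s=-5}=1/2; B=1/(s + 5)|_{s=-7}=-1/2
L^(-1)=(1/2)e^(-5t) - (1/2)e^(-7t)

Answer: (1/2)(e^(-5t) - e^(-7t))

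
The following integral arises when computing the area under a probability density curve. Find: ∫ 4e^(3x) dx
Since d/dx[e^(3x)]=3e^(3x), we get 4/3 e^(3x)+C

Answer: (4/3)e^(3x)+C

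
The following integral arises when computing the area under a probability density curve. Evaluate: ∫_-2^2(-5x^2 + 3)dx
Step 1: Find antiderivative F(x) = (-5/3)x^3+3x
Step 2: F(2) - F(-2) = -22/3 - (22/3) = -44/3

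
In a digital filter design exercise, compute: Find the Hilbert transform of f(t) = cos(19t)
The Hilbert transform shifts each frequency component by -pi/2.
H{cos(wt)}=sin(wt)
With w=19: H{cos(19t)}=sin(19t)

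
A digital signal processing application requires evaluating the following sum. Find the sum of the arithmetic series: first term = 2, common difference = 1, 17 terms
Last term: a_n = 2 + (17 - 1)·1 = 18
Sum = n(a_1 + a_n)/2 = 17(2 + 18)/2 = 170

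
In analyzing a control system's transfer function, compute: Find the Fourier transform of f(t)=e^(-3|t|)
Using the standard pair: F{e^(-a|t|)} = 2a/(a^2+omega^2)
With a = 3: F(omega) = 6/(9+omega^2)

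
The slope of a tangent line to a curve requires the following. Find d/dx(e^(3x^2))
Chain rule: d/dx[e^u] = e^u · u' where u = 3x^2
u' = 6x

Answer: 6x·e^(3x^2)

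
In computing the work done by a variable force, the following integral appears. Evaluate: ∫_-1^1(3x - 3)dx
Step 1: Find antiderivative F(x) = (3/2)x^2-3x
Step 2: F(1) - F(-1) = -3/2 - (9/2) = -6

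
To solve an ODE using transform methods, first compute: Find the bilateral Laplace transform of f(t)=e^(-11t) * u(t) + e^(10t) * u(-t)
For e^(-11t) * u(t): L=1/(s + 11), Re(s) > -11
For e^(10t) * u(-t): L=-1/(s-10), Re(s) < 10
Combined: F(s)=1/(s + 11) - 1/(s-10), -11 < Re(s) < 10

Answer: 1/(s + 11) - 1/(s-10), ROC: -11 < Re(s) < 10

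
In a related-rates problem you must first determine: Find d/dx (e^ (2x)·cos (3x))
Product rule: (fg)' = f'g + fg'
f = e^(2x), f' = 2·e^(2x)
g = cos(3x), g' = -3·sin(3x)

Answer: 2·e^(2x)·cos(3x) - 3·e^(2x)·sin(3x)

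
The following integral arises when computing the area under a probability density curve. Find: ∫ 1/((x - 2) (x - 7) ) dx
Partial fractions: 1/((x-2)(x-7)) = A/(x-2)+B/(x-7)
A = -1/5, B = 1/5
∫ [-1/5· 1/(x-2)+1/5· 1/(x-7)] dx
= (1/5)[ln|x-7| - ln|x-2|]+C

Answer: (1/5)·ln|(x-7)/(x-2)|+C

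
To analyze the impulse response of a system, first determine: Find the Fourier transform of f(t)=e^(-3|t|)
Using the standard pair: F{e^(-a|t|)} = 2a/(a^2 + omega^2)
With a = 3: F(omega) = 6/(9 + omega^2)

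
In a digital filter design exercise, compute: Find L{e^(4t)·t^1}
First shifting: L{e^(at)f(t)}=F(s-a)
L{t^1}=1/s^2
Shift s → s-4: 1/(s-4)^2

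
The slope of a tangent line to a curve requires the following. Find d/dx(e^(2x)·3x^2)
Product rule: (fg)'=f'g + fg'
f=e^(2x), f'=2·e^(2x)
g=3x^2, g'=6x

Answer: 6·e^(2x)·x^2 + 6·e^(2x)·x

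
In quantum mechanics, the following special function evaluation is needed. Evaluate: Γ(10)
Γ(n)=(n-1)! for positive integers
Γ(10)=9!=362880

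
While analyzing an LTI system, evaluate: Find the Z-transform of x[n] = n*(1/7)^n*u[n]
Using the property Z{n * a^n * u[n]} = az/(z-a)^2
With a = 1/7: X(z) = (1/7)z/(z - 1/7)^2, |z| > 1/7

Answer: (1/7)z/(z - 1/7)^2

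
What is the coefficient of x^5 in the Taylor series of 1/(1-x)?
1/(1-x) = Σ x^n for |x|<1
All coefficients are 1

Answer: 1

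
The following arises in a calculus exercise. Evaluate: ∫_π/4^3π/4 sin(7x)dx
Antiderivative: -cos(7x)/7
Evaluate at bounds: [-cos(7·3π/4)/7] - [-cos(7·π/4)/7]
= (-(-√2/2)+(√2/2))/7 = √2/7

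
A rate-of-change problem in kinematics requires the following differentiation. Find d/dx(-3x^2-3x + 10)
Power rule: d/dx(ax^n) = n·a·x^(n-1)
Term by term: -6·x - 3

Answer: -6x - 3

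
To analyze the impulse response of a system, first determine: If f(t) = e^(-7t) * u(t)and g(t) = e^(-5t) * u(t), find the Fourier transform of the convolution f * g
By the convolution theorem: F{f * g} = F(omega) * G(omega)
F(omega) = 1/(7 + j * omega), G(omega) = 1/(5 + j * omega)
F{f * g} = 1/((7 + j * omega)(5 + j * omega))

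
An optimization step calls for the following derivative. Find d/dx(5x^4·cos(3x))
Product rule: (fg)'=f'g+fg'
f=5x^4, f'=20x^3
g=cos(3x), g'=-3·sin(3x)

Answer: 20x^3·cos(3x)-15x^4·sin(3x)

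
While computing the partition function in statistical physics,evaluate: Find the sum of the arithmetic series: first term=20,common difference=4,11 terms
Last term: a_n=20 + (11 - 1)·4=60
Sum=n(a_1 + a_n)/2=11(20 + 60)/2=440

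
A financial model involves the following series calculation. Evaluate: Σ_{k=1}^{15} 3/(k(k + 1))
Partial fractions: 3/(k(k + 1))=3/k - 3/(k + 1)
Telescoping sum: 3(1 - 1/16)=3·15/16

Answer: 45/16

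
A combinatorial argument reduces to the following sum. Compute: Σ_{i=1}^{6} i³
Using formula: Σ i^3=[n(n + 1)/2]²=[6·7/2]²=441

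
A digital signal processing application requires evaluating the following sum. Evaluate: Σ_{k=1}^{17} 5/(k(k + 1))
Partial fractions: 5/(k(k + 1)) = 5/k - 5/(k + 1)
Telescoping sum: 5(1 - 1/18) = 5·17/18

Answer: 85/18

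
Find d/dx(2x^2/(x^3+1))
Quotient rule: (f/g)' = (f'g - fg')/g²
f = 2x^2, f' = 4x
g = x^3 + 1, g' = 3x^2

Answer: (4x·(x^3 + 1) - 6x^4)/(x^3 + 1)²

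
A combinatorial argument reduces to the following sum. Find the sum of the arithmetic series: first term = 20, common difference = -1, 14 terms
Last term: a_n = 20 + (14 - 1)·-1 = 7
Sum = n(a_1 + a_n)/2 = 14(20 + 7)/2 = 189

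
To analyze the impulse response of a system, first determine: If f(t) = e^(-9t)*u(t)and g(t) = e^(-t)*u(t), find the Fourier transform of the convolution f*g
By the convolution theorem: F{f * g}=F(omega) * G(omega)
F(omega)=1/(9 + j * omega), G(omega)=1/(1 + j * omega)
F{f * g}=1/((9 + j * omega)(1 + j * omega))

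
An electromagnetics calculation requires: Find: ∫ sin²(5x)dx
Using identity sin²(u)=(1 - cos(2u))/2:
∫ (1 - cos(10x))/2 dx=x/2 - sin(10x)/20 + C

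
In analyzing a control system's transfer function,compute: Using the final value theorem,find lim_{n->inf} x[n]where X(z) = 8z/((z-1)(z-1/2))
Final value theorem: lim x[n]=lim_{z->1} (z-1) * X(z)
(z-1) * X(z)=8z/(z-1/2)
As z->1: 8/(1-1/2)=8/(1/2)=16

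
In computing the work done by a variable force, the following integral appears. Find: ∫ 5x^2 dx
Using power rule: ∫ 5x^2 dx=5/3 x^3+C=(5/3)x^3+C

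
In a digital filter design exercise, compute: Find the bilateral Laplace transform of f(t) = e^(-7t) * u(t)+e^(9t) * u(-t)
For e^(-7t) * u(t): L=1/(s + 7), Re(s) > -7
For e^(9t) * u(-t): L=-1/(s-9), Re(s) < 9
Combined: F(s)=1/(s + 7) - 1/(s-9), -7 < Re(s) < 9

Answer: 1/(s + 7) - 1/(s-9), ROC: -7 < Re(s) < 9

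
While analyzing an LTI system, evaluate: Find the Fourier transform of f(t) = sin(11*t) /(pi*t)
sin(W * t)/(pi * t)=(W/pi) * sinc(W * t/pi) is the impulse response of the ideal low-pass filter with cutoff W (here W=11).
Its Fourier transform is a rectangular function:
F(omega)=1 for |omega| < 11, 0 otherwise

Answer: rect(omega/22) [i.e., 1 for |omega| < 11, 0 otherwise]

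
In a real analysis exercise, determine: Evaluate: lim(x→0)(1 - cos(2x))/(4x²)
Using 1-cos(u) ≈ u²/2 for small u:
(1-cos(2x)) ≈ (2x)²/2=4x²/2
So limit=4/(2·4)=1/2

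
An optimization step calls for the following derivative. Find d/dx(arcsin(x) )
d/dx[arcsin(u)] = u'/√(1-u²), u = x, u' = 1

Answer: 1/√(1-x²)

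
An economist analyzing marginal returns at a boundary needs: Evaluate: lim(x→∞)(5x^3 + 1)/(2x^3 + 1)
Divide numerator and denominator by x^3:
lim (5+1/x^3)/(2+1/x^3) = 5/2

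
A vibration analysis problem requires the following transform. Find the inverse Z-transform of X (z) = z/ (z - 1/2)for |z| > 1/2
Standard pair: z/(z-a) <-> a^n * u[n] for causal signals
With a=1/2: x[n]=(1/2)^n * u[n]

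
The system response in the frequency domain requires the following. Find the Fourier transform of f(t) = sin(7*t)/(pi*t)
sin(W * t)/(pi * t)=(W/pi) * sinc(W * t/pi) is the impulse response of the ideal low-pass filter with cutoff W (here W=7).
Its Fourier transform is a rectangular function:
F(omega)=1 for |omega| < 7, 0 otherwise

Answer: rect(omega/14) [i.e., 1 for |omega| < 7, 0 otherwise]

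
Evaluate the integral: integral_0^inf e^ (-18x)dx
integral_0^inf e^(-18x) dx = [-1/18*e^(-18x)]_0^inf
= 0 - (-1/18) = 1/18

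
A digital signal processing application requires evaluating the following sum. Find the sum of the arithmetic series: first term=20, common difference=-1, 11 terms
Last term: a_n=20+(11-1)·-1=10
Sum=n(a_1+a_n)/2=11(20+10)/2=165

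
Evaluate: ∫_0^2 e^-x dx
Antiderivative: -e^-x
Evaluate: -(e^-2 - 1)

Answer: (e^-2 - 1)/(-1)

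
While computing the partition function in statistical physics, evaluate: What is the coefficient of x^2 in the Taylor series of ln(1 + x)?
ln(1 + x) = Σ (-1)^(n + 1) x^n/n
Coefficient of x^2 = (-1)^3/2 = -1/2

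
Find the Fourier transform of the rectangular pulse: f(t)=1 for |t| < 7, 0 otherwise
F(omega)=integral from -7 to 7 of e^(-j*omega*t) dt
=2*sin(7*omega)/omega=14*sinc(7*omega/pi)

Answer: 2*sin(7*omega)/omega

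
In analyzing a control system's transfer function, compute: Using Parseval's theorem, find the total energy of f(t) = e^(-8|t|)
Parseval's theorem: E=integral |f(t)|^2 dt=(1/2pi) integral |F(omega)|^2 domega
E=integral_{-inf}^{inf} e^(-16|t|) dt=2 * integral_0^inf e^(-16t) dt=2/(2 * 8)=1/8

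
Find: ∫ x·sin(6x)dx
By parts: u = x, dv = sin(6x) dx
du = dx, v = -cos(6x)/6
= -x·cos(6x)/6 + sin(6x)/6² + C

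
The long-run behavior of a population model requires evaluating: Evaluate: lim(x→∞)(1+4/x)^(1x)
Rewrite as [(1 + 4/x)^x]^1.
lim(1 + 4/x)^x = e^4, so limit = (e^4)^1 = e^4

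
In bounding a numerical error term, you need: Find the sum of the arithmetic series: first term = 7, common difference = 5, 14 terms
Last term: a_n=7 + (14 - 1)·5=72
Sum=n(a_1 + a_n)/2=14(7 + 72)/2=553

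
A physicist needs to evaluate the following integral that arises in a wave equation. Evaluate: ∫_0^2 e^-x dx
Antiderivative: -e^-x
Evaluate: -(e^-2-1)

Answer: (e^-2-1)/(-1)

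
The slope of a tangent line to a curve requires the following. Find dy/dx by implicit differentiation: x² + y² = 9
Differentiate both sides: 2x+2y·(dy/dx) = 0
Solve: dy/dx = -2x/(2y) = -x/y

Answer: dy/dx = -x/y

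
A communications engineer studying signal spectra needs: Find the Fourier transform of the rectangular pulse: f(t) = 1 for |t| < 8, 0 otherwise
F(omega)=integral from -8 to 8 of e^(-j * omega * t) dt
=2 * sin(8 * omega)/omega=16 * sinc(8 * omega/pi)

Answer: 2 * sin(8 * omega)/omega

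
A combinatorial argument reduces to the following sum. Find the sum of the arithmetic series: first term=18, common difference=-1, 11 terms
Last term: a_n=18+(11-1)·-1=8
Sum=n(a_1+a_n)/2=11(18+8)/2=143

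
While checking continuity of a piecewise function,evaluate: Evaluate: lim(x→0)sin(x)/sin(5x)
sin(u) ≈ u for small u:
sin(x)/sin(5x) ≈ x/(5x)=1/5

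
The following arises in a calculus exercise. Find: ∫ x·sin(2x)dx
By parts: u=x, dv=sin(2x) dx
du=dx, v=-cos(2x)/2
=-x·cos(2x)/2+sin(2x)/2²+C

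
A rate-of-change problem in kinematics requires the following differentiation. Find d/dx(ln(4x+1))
Chain rule: d/dx[ln(u)] = u'/u where u = 4x+1
u' = 4

Answer: (4)/(4x+1)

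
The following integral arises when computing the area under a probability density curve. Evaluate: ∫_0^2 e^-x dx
Antiderivative: -e^-x
Evaluate: -(e^-2-1)

Answer: (e^-2-1)/(-1)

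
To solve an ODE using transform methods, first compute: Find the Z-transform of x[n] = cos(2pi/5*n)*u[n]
Z{cos(w0 * n) * u[n]} = z(z - cos(w0))/(z^2-2z * cos(w0)+1)
With w0 = 2pi/5: X(z) = z(z - cos(2pi/5))/(z^2-2z * cos(2pi/5)+1)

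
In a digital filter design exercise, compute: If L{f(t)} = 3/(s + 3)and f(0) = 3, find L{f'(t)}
L{f'(t)} = s·F(s) - f(0) = 3s/(s+3)-3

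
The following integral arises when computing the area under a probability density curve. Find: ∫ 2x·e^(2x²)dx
Let u=2x², du=4x dx
∫ (1/2)e^u du=e^u/2+C

Answer: e^(2x²)/2+C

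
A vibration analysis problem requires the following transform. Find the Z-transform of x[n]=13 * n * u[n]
Z{n * u[n]} = z/(z-1)^2
By linearity: Z{13 * n * u[n]} = 13z/(z-1)^2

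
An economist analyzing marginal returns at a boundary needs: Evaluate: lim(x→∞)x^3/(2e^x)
Apply L'Hôpital 3 times (∞/∞ each time):
Eventually get 3!/(2e^x) → 0

Answer: 0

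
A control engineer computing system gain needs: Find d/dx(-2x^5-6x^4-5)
Power rule: d/dx(ax^n)=n·a·x^(n-1)
Term by term: -10·x^4 - 24·x^3

Answer: -10x^4 - 24x^3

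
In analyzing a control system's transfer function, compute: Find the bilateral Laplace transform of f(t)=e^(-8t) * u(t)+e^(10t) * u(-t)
For e^(-8t)*u(t): L=1/(s+8), Re(s) > -8
For e^(10t)*u(-t): L=-1/(s-10), Re(s) < 10
Combined: F(s)=1/(s+8)-1/(s-10), -8 < Re(s) < 10

Answer: 1/(s+8)-1/(s-10), ROC: -8 < Re(s) < 10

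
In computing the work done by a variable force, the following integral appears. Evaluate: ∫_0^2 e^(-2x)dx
Antiderivative: (1/(-2))e^(-2x)
Evaluate: (1/(-2))(e^-4 - 1)

Answer: (e^-4 - 1)/(-2)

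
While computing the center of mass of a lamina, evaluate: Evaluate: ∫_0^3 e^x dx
Antiderivative: e^x
Evaluate: (e^3 - 1)

Answer: e^3 - 1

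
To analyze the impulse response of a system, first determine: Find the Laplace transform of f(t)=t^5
L{t^n}=n!/s^(n+1)
L{t^5}=5!/s^6=120/s^6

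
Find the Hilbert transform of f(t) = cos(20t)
The Hilbert transform shifts each frequency component by -pi/2.
H{cos(wt)} = sin(wt)
With w = 20: H{cos(20t)} = sin(20t)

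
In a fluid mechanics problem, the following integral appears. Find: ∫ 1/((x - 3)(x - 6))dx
Partial fractions: 1/((x-3)(x-6)) = A/(x-3)+B/(x-6)
A = -1/3, B = 1/3
∫ [-1/3· 1/(x-3)+1/3· 1/(x-6)] dx
= (1/3)[ln|x-6| - ln|x-3|]+C

Answer: (1/3)·ln|(x-6)/(x-3)|+C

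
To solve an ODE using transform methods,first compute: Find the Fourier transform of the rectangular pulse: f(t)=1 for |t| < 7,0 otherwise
F(omega) = integral from -7 to 7 of e^(-j * omega * t) dt
= 2 * sin(7 * omega)/omega = 14 * sinc(7 * omega/pi)

Answer: 2 * sin(7 * omega)/omega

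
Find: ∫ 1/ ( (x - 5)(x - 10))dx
Partial fractions: 1/((x-5)(x-10))=A/(x-5)+B/(x-10)
A=-1/5, B=1/5
∫ [-1/5· 1/(x-5)+1/5· 1/(x-10)] dx
=(1/5)[ln|x-10| - ln|x-5|]+C

Answer: (1/5)·ln|(x-10)/(x-5)|+C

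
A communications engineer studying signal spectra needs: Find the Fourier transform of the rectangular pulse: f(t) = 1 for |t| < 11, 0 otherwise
F(omega) = integral from -11 to 11 of e^(-j * omega * t) dt
= 2 * sin(11 * omega)/omega = 22 * sinc(11 * omega/pi)

Answer: 2 * sin(11 * omega)/omega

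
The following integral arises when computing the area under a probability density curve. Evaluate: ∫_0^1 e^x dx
Antiderivative: e^x
Evaluate: (e^1 - 1)

Answer: e^1 - 1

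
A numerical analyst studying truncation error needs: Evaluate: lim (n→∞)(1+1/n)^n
This is the definition of e^1: lim(1 + 1/n)^n=e^1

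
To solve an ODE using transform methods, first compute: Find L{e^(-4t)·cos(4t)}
First shifting: L{e^(at)f(t)} = F(s-a)
L{cos(4t)} = s/(s²+16)
Shift: (s+4)/((s+4)²+16)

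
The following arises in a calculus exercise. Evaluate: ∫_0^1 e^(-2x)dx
Antiderivative: (1/(-2))e^(-2x)
Evaluate: (1/(-2))(e^-2-1)

Answer: (e^-2-1)/(-2)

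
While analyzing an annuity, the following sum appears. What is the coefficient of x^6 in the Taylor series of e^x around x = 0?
Taylor series of e^x = Σ x^n/n!
Coefficient of x^6 = 1/6! = 1/720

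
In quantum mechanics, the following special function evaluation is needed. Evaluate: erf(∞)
erf(∞) = 1 (the error function converges to 1)

Answer: 1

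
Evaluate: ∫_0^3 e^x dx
Antiderivative: e^x
Evaluate: (e^3-1)

Answer: e^3-1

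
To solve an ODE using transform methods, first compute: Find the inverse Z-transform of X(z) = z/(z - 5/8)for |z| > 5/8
Standard pair: z/(z-a) <-> a^n*u[n] for causal signals
With a=5/8: x[n]=(5/8)^n*u[n]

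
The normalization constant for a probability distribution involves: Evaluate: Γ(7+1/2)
Γ(n + 1/2)=(2n)!√π/(4^n·n!)
=87178291200√π/(16384·5040)=(135135/128)·√π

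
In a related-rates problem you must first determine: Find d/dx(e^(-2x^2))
Chain rule: d/dx[e^u] = e^u · u' where u = -2x^2
u' = -4x

Answer: -4x·e^(-2x^2)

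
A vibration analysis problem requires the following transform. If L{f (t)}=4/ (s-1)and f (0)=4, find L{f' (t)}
L{f'(t)}=s·F(s) - f(0)=4s/(s-1) - 4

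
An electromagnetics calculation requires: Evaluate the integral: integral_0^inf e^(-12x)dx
integral_0^inf e^(-12x) dx=[-1/12*e^(-12x)]_0^inf
=0 - (-1/12)=1/12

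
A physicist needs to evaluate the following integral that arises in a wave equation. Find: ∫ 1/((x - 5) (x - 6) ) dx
Partial fractions: 1/((x-5)(x-6)) = A/(x-5) + B/(x-6)
A = -1, B = 1
∫ [-1· 1/(x-5) + 1· 1/(x-6)] dx
= (1)[ln|x-6| - ln|x-5|] + C

Answer: ln|(x-6)/(x-5)| + C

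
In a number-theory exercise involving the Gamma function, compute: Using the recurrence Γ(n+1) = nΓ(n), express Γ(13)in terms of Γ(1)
Γ(13) = 12Γ(12) = 12·11Γ(11) = ... = 12!·Γ(1) = 479001600·Γ(1)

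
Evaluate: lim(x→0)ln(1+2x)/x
L'Hôpital (0/0): lim 2/(1 + 2x) / 1 = 2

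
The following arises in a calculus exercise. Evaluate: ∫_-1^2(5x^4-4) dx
Step 1: Find antiderivative F(x) = x^5-4x
Step 2: F(2) - F(-1) = 24 - (3) = 21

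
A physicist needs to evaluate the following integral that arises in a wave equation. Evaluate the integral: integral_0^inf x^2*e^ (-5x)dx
This is a Gamma integral. Substitute u = 5x (du = 5 dx):
integral_0^inf x^2 * e^(-5x) dx = (1/5^3) integral_0^inf u^2 * e^(-u) du
= Gamma(3)/5^3 = 2!/5^3 = 2/125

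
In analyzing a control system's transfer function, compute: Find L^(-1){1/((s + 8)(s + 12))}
Partial fractions: 1/((s+8)(s+12)) = A/(s+8)+B/(s+12)
Cover-up: A = 1/(s+12)|_{s = -8} = 1/4; B = 1/(s+8)|_{s = -12} = -1/4
L^(-1) = (1/4)e^(-8t) - (1/4)e^(-12t)

Answer: (1/4)(e^(-8t) - e^(-12t))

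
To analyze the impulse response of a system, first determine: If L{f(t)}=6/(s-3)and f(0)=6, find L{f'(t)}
L{f'(t)} = s·F(s) - f(0) = 6s/(s-3) - 6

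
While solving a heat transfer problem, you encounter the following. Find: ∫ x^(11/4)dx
Power rule: ∫ x^(11/4) dx=x^(15/4)/(15/4) + C

Answer: (4/15)·x^(15/4) + C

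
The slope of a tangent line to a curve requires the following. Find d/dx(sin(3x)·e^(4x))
Product rule: (fg)' = f'g+fg'
f = sin(3x), f' = 3·cos(3x)
g = e^(4x), g' = 4·e^(4x)

Answer: 3·cos(3x)·e^(4x)+4·sin(3x)·e^(4x)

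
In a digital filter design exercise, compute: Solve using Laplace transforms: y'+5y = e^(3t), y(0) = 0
Take L: sY - 0+5Y = 1/(s-3)
Y(s+5) = 1/(s-3)+0
Y = 1/((s-3)(s+5))+0/(s+5)
Partial fractions: 1/((s-3)(s+5)) = (1/8)/(s-3) - (1/8)/(s+5)
So Y = (1/8)/(s-3) - (1/8)/(s+5)
Inverse Laplace transform (L^(-1){1/(s-3)} = e^(3t), L^(-1){1/(s+5)} = e^(-5t)):

Answer: y(t) = (1/8)·e^(3t) - (1/8)·e^(-5t)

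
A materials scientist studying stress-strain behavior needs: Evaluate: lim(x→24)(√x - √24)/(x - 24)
Multiply by conjugate (√x+√24)/(√x+√24):
= (x - 24)/((x - 24)(√x+√24)) = 1/(√x+√24)
As x → 24: 1/(2√24)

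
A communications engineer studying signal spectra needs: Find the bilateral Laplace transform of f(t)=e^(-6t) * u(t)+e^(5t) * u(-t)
For e^(-6t) * u(t): L = 1/(s+6), Re(s) > -6
For e^(5t) * u(-t): L = -1/(s-5), Re(s) < 5
Combined: F(s) = 1/(s+6)-1/(s-5), -6 < Re(s) < 5

Answer: 1/(s+6)-1/(s-5), ROC: -6 < Re(s) < 5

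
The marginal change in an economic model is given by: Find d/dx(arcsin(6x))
d/dx[arcsin(u)] = u'/√(1-u²), u = 6x, u' = 6

Answer: 6/√(1-36x²)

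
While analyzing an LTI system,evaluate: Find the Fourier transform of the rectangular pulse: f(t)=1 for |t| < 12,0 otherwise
F(omega) = integral from -12 to 12 of e^(-j * omega * t) dt
= 2 * sin(12 * omega)/omega = 24 * sinc(12 * omega/pi)

Answer: 2 * sin(12 * omega)/omega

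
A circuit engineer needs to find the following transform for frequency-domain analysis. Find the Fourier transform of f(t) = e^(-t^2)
The Fourier transform of a Gaussian e^(-t^2) is sqrt(pi) * e^(-omega^2/4).
With a = 1: F(omega) = sqrt(pi) * e^(-omega^2/4)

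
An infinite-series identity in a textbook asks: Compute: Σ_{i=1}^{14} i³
Using formula: Σ i^3=[n(n + 1)/2]²=[14·15/2]²=11025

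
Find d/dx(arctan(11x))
d/dx[arctan(u)]=u'/(1 + u²), u=11x, u'=11

Answer: 11/(1 + 121x²)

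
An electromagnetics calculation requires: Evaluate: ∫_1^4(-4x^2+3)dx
Step 1: Find antiderivative F(x)=(-4/3)x^3 + 3x
Step 2: F(4) - F(1)=-220/3 - (5/3)=-75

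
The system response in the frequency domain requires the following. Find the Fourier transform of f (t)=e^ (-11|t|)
Using the standard pair: F{e^(-a|t|)}=2a/(a^2+omega^2)
With a=11: F(omega)=22/(121+omega^2)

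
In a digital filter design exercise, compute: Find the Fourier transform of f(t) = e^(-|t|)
Using the standard pair: F{e^(-a|t|)}=2a/(a^2 + omega^2)
With a=1: F(omega)=2/(1 + omega^2)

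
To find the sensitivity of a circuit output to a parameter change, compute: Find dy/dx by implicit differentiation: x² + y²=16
Differentiate both sides: 2x + 2y·(dy/dx)=0
Solve: dy/dx=-2x/(2y)=-x/y

Answer: dy/dx=-x/y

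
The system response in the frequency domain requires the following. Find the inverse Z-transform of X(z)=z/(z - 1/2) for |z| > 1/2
Standard pair: z/(z-a) <-> a^n * u[n] for causal signals
With a = 1/2: x[n] = (1/2)^n * u[n]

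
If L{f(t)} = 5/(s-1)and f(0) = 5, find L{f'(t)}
L{f'(t)}=s·F(s) - f(0)=5s/(s-1)-5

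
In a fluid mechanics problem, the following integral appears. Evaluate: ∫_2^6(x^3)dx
Step 1: Find antiderivative F(x) = (1/4)x^4
Step 2: F(6) - F(2) = 324 - (4) = 320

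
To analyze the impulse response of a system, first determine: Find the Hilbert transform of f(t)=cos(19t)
The Hilbert transform shifts each frequency component by -pi/2.
H{cos(wt)} = sin(wt)
With w = 19: H{cos(19t)} = sin(19t)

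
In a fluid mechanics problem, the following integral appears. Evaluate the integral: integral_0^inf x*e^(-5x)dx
This is a Gamma integral. Substitute u = 5x (du = 5 dx):
integral_0^inf x*e^(-5x) dx = (1/5^2) integral_0^inf u^1*e^(-u) du
= Gamma(2)/5^2 = 1!/5^2 = 1/25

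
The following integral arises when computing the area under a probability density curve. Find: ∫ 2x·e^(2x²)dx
Let u = 2x², du = 4x dx
∫ (1/2)e^u du = e^u/2 + C

Answer: e^(2x²)/2 + C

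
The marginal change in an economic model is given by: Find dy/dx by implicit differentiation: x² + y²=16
Differentiate both sides: 2x+2y·(dy/dx) = 0
Solve: dy/dx = -2x/(2y) = -x/y

Answer: dy/dx = -x/y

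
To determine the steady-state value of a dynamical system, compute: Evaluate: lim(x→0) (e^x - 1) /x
L'Hôpital (0/0): lim e^x/1=1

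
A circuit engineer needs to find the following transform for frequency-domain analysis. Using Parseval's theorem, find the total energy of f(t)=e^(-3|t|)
Parseval's theorem: E = integral |f(t)|^2 dt = (1/2pi) integral |F(omega)|^2 domega
E = integral_{-inf}^{inf} e^(-6|t|) dt = 2 * integral_0^inf e^(-6t) dt = 2/(2 * 3) = 1/3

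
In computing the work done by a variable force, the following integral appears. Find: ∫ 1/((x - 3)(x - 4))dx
Partial fractions: 1/((x-3)(x-4)) = A/(x-3)+B/(x-4)
A = -1, B = 1
∫ [-1· 1/(x-3)+1· 1/(x-4)] dx
= (1)[ln|x-4| - ln|x-3|]+C

Answer: ln|(x-4)/(x-3)|+C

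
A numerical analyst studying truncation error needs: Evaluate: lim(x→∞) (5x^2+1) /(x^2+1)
Divide numerator and denominator by x^2:
lim (5+1/x^2)/(1+1/x^2) = 5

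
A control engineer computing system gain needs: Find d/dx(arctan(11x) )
d/dx[arctan(u)]=u'/(1+u²), u=11x, u'=11

Answer: 11/(1+121x²)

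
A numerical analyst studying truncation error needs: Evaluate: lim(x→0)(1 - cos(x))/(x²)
Using 1-cos(u) ≈ u²/2 for small u:
(1-cos(x)) ≈ (x)²/2=1x²/2
So limit=1/(2·1)=1/2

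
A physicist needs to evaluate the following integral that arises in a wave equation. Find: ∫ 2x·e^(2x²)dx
Let u = 2x², du = 4x dx
∫ (1/2)e^u du = e^u/2+C

Answer: e^(2x²)/2+C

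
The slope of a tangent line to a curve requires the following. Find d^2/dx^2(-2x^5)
Apply power rule 2 times:
d^1: -10x^4
d^2: -40x^3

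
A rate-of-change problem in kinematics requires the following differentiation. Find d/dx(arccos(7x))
d/dx[arccos(u)]=-u'/√(1-u²), u=7x, u'=7

Answer: -7/√(1 - 49x²)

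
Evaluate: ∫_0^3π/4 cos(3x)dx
Antiderivative: sin(3x)/3
Evaluate at bounds: [sin(3·3π/4)/3] - [sin(3·0)/3]
= ((√2/2) - (0))/3 = √2/6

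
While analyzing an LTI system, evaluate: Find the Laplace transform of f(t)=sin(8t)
L{sin(wt)} = w/(s² + w²)
L{sin(8t)} = 8/(s² + 64)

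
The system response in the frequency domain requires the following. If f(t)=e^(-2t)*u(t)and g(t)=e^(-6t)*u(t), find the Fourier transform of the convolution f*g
By the convolution theorem: F{f * g}=F(omega) * G(omega)
F(omega)=1/(2 + j * omega), G(omega)=1/(6 + j * omega)
F{f * g}=1/((2 + j * omega)(6 + j * omega))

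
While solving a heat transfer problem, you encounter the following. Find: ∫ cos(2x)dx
Using substitution u=2x: ∫ cos(u) du/2=sin(u)/2+C

Answer: (1/2)sin(2x)+C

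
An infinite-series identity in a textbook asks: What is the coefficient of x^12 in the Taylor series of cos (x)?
cos(x)=Σ (-1)^k x^(2k)/(2k)!
For x^12: (-1)^6/12!=1/479001600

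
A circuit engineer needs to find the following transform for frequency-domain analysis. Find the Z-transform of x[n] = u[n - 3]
Using the time-shift property: Z{u[n-3]}=z^(-3)*z/(z-1)
=z^(-2)/(z-1)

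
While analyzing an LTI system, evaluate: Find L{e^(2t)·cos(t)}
First shifting: L{e^(at)f(t)} = F(s-a)
L{cos(t)} = s/(s² + 1)
Shift: (s-2)/((s-2)² + 1)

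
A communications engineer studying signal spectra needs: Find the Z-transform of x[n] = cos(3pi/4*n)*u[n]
Z{cos(w0 * n) * u[n]} = z(z - cos(w0))/(z^2 - 2z * cos(w0) + 1)
With w0 = 3pi/4: X(z) = z(z - cos(3pi/4))/(z^2 - 2z * cos(3pi/4) + 1)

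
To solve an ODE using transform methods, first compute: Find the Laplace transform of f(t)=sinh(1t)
L{sinh(at)} = a/(s²-a²)
L{sinh(1t)} = 1/(s²-1)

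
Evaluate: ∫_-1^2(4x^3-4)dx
Step 1: Find antiderivative F(x)=x^4-4x
Step 2: F(2) - F(-1)=8 - (5)=3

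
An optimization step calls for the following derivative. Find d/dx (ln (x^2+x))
Chain rule: d/dx[ln(u)] = u'/u where u = x^2+x
u' = 2x+1

Answer: (2x+1)/(x^2+x)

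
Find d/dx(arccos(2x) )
d/dx[arccos(u)] = -u'/√(1-u²), u = 2x, u' = 2

Answer: -2/√(1 - 4x²)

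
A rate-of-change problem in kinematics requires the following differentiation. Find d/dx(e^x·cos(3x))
Product rule: (fg)' = f'g + fg'
f = e^x, f' = e^x
g = cos(3x), g' = -3·sin(3x)

Answer: e^x·cos(3x) - 3·e^x·sin(3x)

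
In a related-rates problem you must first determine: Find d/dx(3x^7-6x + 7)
Power rule: d/dx(ax^n)=n·a·x^(n-1)
Term by term: 21·x^6 - 6

Answer: 21x^6 - 6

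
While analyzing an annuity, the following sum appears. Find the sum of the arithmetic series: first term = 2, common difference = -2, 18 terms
Last term: a_n = 2 + (18 - 1)·-2 = -32
Sum = n(a_1 + a_n)/2 = 18(2 + (-32))/2 = -270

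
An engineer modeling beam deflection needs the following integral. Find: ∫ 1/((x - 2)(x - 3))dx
Partial fractions: 1/((x-2)(x-3)) = A/(x-2) + B/(x-3)
A = -1, B = 1
∫ [-1· 1/(x-2) + 1· 1/(x-3)] dx
= (1)[ln|x-3| - ln|x-2|] + C

Answer: ln|(x-3)/(x-2)| + C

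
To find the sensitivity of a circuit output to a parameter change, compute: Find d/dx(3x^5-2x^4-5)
Power rule: d/dx(ax^n)=n·a·x^(n-1)
Term by term: 15·x^4 - 8·x^3

Answer: 15x^4 - 8x^3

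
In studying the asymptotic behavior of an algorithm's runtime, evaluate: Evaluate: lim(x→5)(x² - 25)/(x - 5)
Factor: (x² - 25)=(x-5)(x + 5)
Cancel (x-5): lim(x→5) (x + 5)=10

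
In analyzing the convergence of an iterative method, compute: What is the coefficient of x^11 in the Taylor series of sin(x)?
sin(x) = Σ (-1)^k x^(2k+1)/(2k+1)!
For x^11: (-1)^5/11! = -1/39916800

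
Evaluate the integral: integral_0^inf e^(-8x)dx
integral_0^inf e^(-8x) dx=[-1/8*e^(-8x)]_0^inf
=0 - (-1/8)=1/8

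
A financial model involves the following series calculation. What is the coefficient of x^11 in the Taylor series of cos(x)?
cos(x) has only even powers. Coefficient of x^11=0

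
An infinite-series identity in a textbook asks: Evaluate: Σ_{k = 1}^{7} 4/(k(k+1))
Partial fractions: 4/(k(k + 1)) = 4/k - 4/(k + 1)
Telescoping sum: 4(1 - 1/8) = 4·7/8

Answer: 7/2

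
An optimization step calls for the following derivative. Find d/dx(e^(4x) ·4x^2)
Product rule: (fg)'=f'g + fg'
f=e^(4x), f'=4·e^(4x)
g=4x^2, g'=8x

Answer: 16·e^(4x)·x^2 + 8·e^(4x)·x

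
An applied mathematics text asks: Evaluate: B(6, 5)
B(x,y)=Γ(x)Γ(y)/Γ(x + y)=(x-1)!(y-1)!/(x + y-1)!
B(6,5)=5!·4!/10!=1/1260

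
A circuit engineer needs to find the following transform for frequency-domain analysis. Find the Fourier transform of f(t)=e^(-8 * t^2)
The Fourier transform of a Gaussian e^(-a * t^2) is sqrt(pi/a) * e^(-omega^2/(4a)).
With a = 8: F(omega) = sqrt(pi/8) * e^(-omega^2/32)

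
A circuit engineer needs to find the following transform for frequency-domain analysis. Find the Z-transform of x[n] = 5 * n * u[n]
Z{n*u[n]}=z/(z-1)^2
By linearity: Z{5*n*u[n]}=5z/(z-1)^2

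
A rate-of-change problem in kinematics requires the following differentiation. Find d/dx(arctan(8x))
d/dx[arctan(u)] = u'/(1 + u²), u = 8x, u' = 8

Answer: 8/(1 + 64x²)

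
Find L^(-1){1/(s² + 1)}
L^(-1){w/(s²+w²)} = sin(wt)
Here w = 1

Answer: sin(t)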